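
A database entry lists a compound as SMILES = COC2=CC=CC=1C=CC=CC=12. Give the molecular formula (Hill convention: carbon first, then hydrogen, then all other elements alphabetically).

C11H10O

Walk through each heavy atom and fill implicit hydrogens from standard valence (C 4, N 3, O 2, S 2, halogen 1):
  atom 1: C, bond orders sum to 1 (valence 4) → 3 H
  atom 2: O, bond orders sum to 2 (valence 2) → 0 H
  atom 3: C, bond orders sum to 4 (valence 4) → 0 H
  atom 4: C, bond orders sum to 3 (valence 4) → 1 H
  atom 5: C, bond orders sum to 3 (valence 4) → 1 H
  atom 6: C, bond orders sum to 3 (valence 4) → 1 H
  atom 7: C, bond orders sum to 4 (valence 4) → 0 H
  atom 8: C, bond orders sum to 3 (valence 4) → 1 H
  atom 9: C, bond orders sum to 3 (valence 4) → 1 H
  atom 10: C, bond orders sum to 3 (valence 4) → 1 H
  atom 11: C, bond orders sum to 3 (valence 4) → 1 H
  atom 12: C, bond orders sum to 4 (valence 4) → 0 H
Totals → C:11, H:10, O:1.
In Hill order: C11H10O.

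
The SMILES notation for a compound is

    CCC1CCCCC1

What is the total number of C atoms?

Count every carbon token in the SMILES (each C, including those in ring-closure positions and inside branches).
Carbon count: 8.

8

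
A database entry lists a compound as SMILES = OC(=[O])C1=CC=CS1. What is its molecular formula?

Walk through each heavy atom and fill implicit hydrogens from standard valence (C 4, N 3, O 2, S 2, halogen 1):
  atom 1: O, bond orders sum to 1 (valence 2) → 1 H
  atom 2: C, bond orders sum to 4 (valence 4) → 0 H
  atom 3: O with explicit H count 0
  atom 4: C, bond orders sum to 4 (valence 4) → 0 H
  atom 5: C, bond orders sum to 3 (valence 4) → 1 H
  atom 6: C, bond orders sum to 3 (valence 4) → 1 H
  atom 7: C, bond orders sum to 3 (valence 4) → 1 H
  atom 8: S, bond orders sum to 2 (valence 2) → 0 H
Totals → C:5, H:4, O:2, S:1.

C5H4O2S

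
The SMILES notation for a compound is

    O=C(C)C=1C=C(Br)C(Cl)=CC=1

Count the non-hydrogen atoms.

Every atom symbol written in the SMILES (organic subset) is one heavy atom; implicit H are not written.
Heavy atoms by element → Br:1, C:8, Cl:1, O:1.
Total: 11.

11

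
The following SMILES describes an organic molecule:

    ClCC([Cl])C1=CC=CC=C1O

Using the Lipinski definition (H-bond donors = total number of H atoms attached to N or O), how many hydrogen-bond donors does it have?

1

Donors: find every N or O and count the H atoms it carries.
  atom 11 (O): bond orders sum to 1 → 1 H
Lipinski HBD = 1.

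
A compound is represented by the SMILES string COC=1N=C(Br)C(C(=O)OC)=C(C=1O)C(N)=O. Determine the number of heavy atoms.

17

Every atom symbol written in the SMILES (organic subset) is one heavy atom; implicit H are not written.
Heavy atoms by element → Br:1, C:9, N:2, O:5.
Total: 17.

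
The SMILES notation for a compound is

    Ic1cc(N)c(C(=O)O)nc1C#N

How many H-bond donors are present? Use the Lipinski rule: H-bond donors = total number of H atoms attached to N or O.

3

Donors: find every N or O and count the H atoms it carries.
  atom 5 (N): bond orders sum to 1 → 2 H
  atom 8 (O): bond orders sum to 2 → 0 H
  atom 9 (O): bond orders sum to 1 → 1 H
  atom 10 (N): bond orders sum to 3 → 0 H
  atom 13 (N): bond orders sum to 3 → 0 H
Lipinski HBD = 3.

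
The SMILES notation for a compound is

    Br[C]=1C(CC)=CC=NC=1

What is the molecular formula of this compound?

Walk through each heavy atom and fill implicit hydrogens from standard valence (C 4, N 3, O 2, S 2, halogen 1):
  atom 1: Br (halogen, monovalent) → 0 H
  atom 2: C with explicit H count 0
  atom 3: C, bond orders sum to 4 (valence 4) → 0 H
  atom 4: C, bond orders sum to 2 (valence 4) → 2 H
  atom 5: C, bond orders sum to 1 (valence 4) → 3 H
  atom 6: C, bond orders sum to 3 (valence 4) → 1 H
  atom 7: C, bond orders sum to 3 (valence 4) → 1 H
  atom 8: N, bond orders sum to 3 (valence 3) → 0 H
  atom 9: C, bond orders sum to 3 (valence 4) → 1 H
Totals → C:7, H:8, Br:1, N:1.

C7H8BrN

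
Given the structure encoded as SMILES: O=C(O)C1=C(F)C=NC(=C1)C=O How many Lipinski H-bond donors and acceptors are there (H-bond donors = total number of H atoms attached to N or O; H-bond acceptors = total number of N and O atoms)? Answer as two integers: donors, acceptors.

Donors: find every N or O and count the H atoms it carries.
  atom 1 (O): bond orders sum to 2 → 0 H
  atom 3 (O): bond orders sum to 1 → 1 H
  atom 8 (N): bond orders sum to 3 → 0 H
  atom 12 (O): bond orders sum to 2 → 0 H
Lipinski HBD = 1.
Acceptors: N atoms = 1, O atoms = 3 → HBA = 4.

1, 4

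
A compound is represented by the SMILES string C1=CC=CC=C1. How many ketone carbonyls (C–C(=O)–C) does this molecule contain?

0

Scan the SMILES for the ketone motif — none present.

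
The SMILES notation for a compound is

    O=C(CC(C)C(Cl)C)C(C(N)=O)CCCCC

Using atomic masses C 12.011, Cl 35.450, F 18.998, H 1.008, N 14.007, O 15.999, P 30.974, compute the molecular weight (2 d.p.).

261.79 g/mol

First, the molecular formula is C13H24ClNO2 (counting implicit H from valence).
  C: 13 × 12.011 = 156.143
  Cl: 1 × 35.450 = 35.450
  H: 24 × 1.008 = 24.192
  N: 1 × 14.007 = 14.007
  O: 2 × 15.999 = 31.998
Sum: 13×12.011 + 1×35.450 + 24×1.008 + 1×14.007 + 2×15.999 = 261.790 → 261.79 g/mol.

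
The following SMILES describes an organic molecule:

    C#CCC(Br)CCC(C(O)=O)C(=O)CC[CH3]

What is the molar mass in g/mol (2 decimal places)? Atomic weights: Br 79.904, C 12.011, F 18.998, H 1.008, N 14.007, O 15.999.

289.17 g/mol

First, the molecular formula is C12H17BrO3 (counting implicit H from valence).
  Br: 1 × 79.904 = 79.904
  C: 12 × 12.011 = 144.132
  H: 17 × 1.008 = 17.136
  O: 3 × 15.999 = 47.997
Sum: 1×79.904 + 12×12.011 + 17×1.008 + 3×15.999 = 289.169 → 289.17 g/mol.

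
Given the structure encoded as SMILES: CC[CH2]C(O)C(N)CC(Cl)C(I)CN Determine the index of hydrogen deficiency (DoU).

Molecular formula: C9H20ClIN2O.
DoU = (2C + 2 + N − H − X) / 2, where X is the halogen count and O/S are ignored.
    = (2·9 + 2 + 2 − 20 − 2) / 2 = 0 / 2 = 0.

0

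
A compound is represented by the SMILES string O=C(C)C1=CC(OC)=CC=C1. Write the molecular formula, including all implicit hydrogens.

Walk through each heavy atom and fill implicit hydrogens from standard valence (C 4, N 3, O 2, S 2, halogen 1):
  atom 1: O, bond orders sum to 2 (valence 2) → 0 H
  atom 2: C, bond orders sum to 4 (valence 4) → 0 H
  atom 3: C, bond orders sum to 1 (valence 4) → 3 H
  atom 4: C, bond orders sum to 4 (valence 4) → 0 H
  atom 5: C, bond orders sum to 3 (valence 4) → 1 H
  atom 6: C, bond orders sum to 4 (valence 4) → 0 H
  atom 7: O, bond orders sum to 2 (valence 2) → 0 H
  atom 8: C, bond orders sum to 1 (valence 4) → 3 H
  atom 9: C, bond orders sum to 3 (valence 4) → 1 H
  atom 10: C, bond orders sum to 3 (valence 4) → 1 H
  atom 11: C, bond orders sum to 3 (valence 4) → 1 H
Totals → C:9, H:10, O:2.

C9H10O2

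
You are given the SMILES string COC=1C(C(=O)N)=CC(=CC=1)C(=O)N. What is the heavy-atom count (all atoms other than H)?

Every atom symbol written in the SMILES (organic subset) is one heavy atom; implicit H are not written.
Heavy atoms by element → C:9, N:2, O:3.
Total: 14.

14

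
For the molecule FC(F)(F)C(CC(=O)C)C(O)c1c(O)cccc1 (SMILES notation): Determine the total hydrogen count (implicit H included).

13

Walk through each heavy atom and fill implicit hydrogens from standard valence (C 4, N 3, O 2, S 2, halogen 1); for lowercase aromatic atoms, an aromatic c carries 1 H when it has two neighbours and 0 H with three, and aromatic n carries 0 H:
  atom 1: F (halogen, monovalent) → 0 H
  atom 2: C, bond orders sum to 4 (valence 4) → 0 H
  atom 3: F (halogen, monovalent) → 0 H
  atom 4: F (halogen, monovalent) → 0 H
  atom 5: C, bond orders sum to 3 (valence 4) → 1 H
  atom 6: C, bond orders sum to 2 (valence 4) → 2 H
  atom 7: C, bond orders sum to 4 (valence 4) → 0 H
  atom 8: O, bond orders sum to 2 (valence 2) → 0 H
  atom 9: C, bond orders sum to 1 (valence 4) → 3 H
  atom 10: C, bond orders sum to 3 (valence 4) → 1 H
  atom 11: O, bond orders sum to 1 (valence 2) → 1 H
  atom 12: aromatic c, 3 neighbours → 0 H
  atom 13: aromatic c, 3 neighbours → 0 H
  atom 14: O, bond orders sum to 1 (valence 2) → 1 H
  atom 15: aromatic c, 2 neighbours → 1 H
  atom 16: aromatic c, 2 neighbours → 1 H
  atom 17: aromatic c, 2 neighbours → 1 H
  atom 18: aromatic c, 2 neighbours → 1 H
Total hydrogens: 13.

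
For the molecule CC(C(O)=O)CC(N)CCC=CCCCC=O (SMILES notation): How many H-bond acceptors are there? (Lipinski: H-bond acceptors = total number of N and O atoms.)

N atoms: 1; O atoms: 3.
Lipinski HBA = 1 + 3 = 4.

4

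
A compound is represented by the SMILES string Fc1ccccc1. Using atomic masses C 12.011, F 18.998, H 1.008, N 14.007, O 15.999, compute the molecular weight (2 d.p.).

96.10 g/mol

First, the molecular formula is C6H5F (counting implicit H from valence).
  C: 6 × 12.011 = 72.066
  F: 1 × 18.998 = 18.998
  H: 5 × 1.008 = 5.040
Sum: 6×12.011 + 1×18.998 + 5×1.008 = 96.104 → 96.10 g/mol.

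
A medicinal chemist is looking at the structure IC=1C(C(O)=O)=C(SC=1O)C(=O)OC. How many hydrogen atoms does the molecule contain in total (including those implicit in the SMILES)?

5

Walk through each heavy atom and fill implicit hydrogens from standard valence (C 4, N 3, O 2, S 2, halogen 1):
  atom 1: I (halogen, monovalent) → 0 H
  atom 2: C, bond orders sum to 4 (valence 4) → 0 H
  atom 3: C, bond orders sum to 4 (valence 4) → 0 H
  atom 4: C, bond orders sum to 4 (valence 4) → 0 H
  atom 5: O, bond orders sum to 1 (valence 2) → 1 H
  atom 6: O, bond orders sum to 2 (valence 2) → 0 H
  atom 7: C, bond orders sum to 4 (valence 4) → 0 H
  atom 8: S, bond orders sum to 2 (valence 2) → 0 H
  atom 9: C, bond orders sum to 4 (valence 4) → 0 H
  atom 10: O, bond orders sum to 1 (valence 2) → 1 H
  atom 11: C, bond orders sum to 4 (valence 4) → 0 H
  atom 12: O, bond orders sum to 2 (valence 2) → 0 H
  atom 13: O, bond orders sum to 2 (valence 2) → 0 H
  atom 14: C, bond orders sum to 1 (valence 4) → 3 H
Total hydrogens: 5.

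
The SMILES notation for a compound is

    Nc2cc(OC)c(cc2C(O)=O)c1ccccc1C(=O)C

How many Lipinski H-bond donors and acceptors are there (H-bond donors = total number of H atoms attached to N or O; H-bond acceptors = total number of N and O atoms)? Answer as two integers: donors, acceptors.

3, 5

Donors: find every N or O and count the H atoms it carries.
  atom 1 (N): bond orders sum to 1 → 2 H
  atom 5 (O): bond orders sum to 2 → 0 H
  atom 11 (O): bond orders sum to 1 → 1 H
  atom 12 (O): bond orders sum to 2 → 0 H
  atom 20 (O): bond orders sum to 2 → 0 H
Lipinski HBD = 3.
Acceptors: N atoms = 1, O atoms = 4 → HBA = 5.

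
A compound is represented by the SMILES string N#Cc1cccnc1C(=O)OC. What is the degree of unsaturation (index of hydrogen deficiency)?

Molecular formula: C8H6N2O2.
DoU = (2C + 2 + N − H − X) / 2, where X is the halogen count and O/S are ignored.
    = (2·8 + 2 + 2 − 6 − 0) / 2 = 14 / 2 = 7.

7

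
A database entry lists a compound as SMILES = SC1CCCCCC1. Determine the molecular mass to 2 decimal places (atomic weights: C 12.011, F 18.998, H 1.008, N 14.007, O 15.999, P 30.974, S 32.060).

130.25 g/mol

First, the molecular formula is C7H14S (counting implicit H from valence).
  C: 7 × 12.011 = 84.077
  H: 14 × 1.008 = 14.112
  S: 1 × 32.060 = 32.060
Sum: 7×12.011 + 14×1.008 + 1×32.060 = 130.249 → 130.25 g/mol.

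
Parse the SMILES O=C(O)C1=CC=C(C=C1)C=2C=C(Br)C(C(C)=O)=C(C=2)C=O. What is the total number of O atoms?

4

Scan the SMILES for O atoms (remember two-letter symbols like Cl and Br are single atoms).
Oxygen count: 4.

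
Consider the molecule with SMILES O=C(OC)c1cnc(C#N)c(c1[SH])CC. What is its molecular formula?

Walk through each heavy atom and fill implicit hydrogens from standard valence (C 4, N 3, O 2, S 2, halogen 1); for lowercase aromatic atoms, an aromatic c carries 1 H when it has two neighbours and 0 H with three, and aromatic n carries 0 H:
  atom 1: O, bond orders sum to 2 (valence 2) → 0 H
  atom 2: C, bond orders sum to 4 (valence 4) → 0 H
  atom 3: O, bond orders sum to 2 (valence 2) → 0 H
  atom 4: C, bond orders sum to 1 (valence 4) → 3 H
  atom 5: aromatic c, 3 neighbours → 0 H
  atom 6: aromatic c, 2 neighbours → 1 H
  atom 7: aromatic n, 2 neighbours → 0 H
  atom 8: aromatic c, 3 neighbours → 0 H
  atom 9: C, bond orders sum to 4 (valence 4) → 0 H
  atom 10: N, bond orders sum to 3 (valence 3) → 0 H
  atom 11: aromatic c, 3 neighbours → 0 H
  atom 12: aromatic c, 3 neighbours → 0 H
  atom 13: S with explicit H count 1
  atom 14: C, bond orders sum to 2 (valence 4) → 2 H
  atom 15: C, bond orders sum to 1 (valence 4) → 3 H
Totals → C:10, H:10, N:2, O:2, S:1.
In Hill order: C10H10N2O2S.

C10H10N2O2S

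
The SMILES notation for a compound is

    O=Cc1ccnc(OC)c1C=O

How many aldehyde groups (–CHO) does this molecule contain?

2

The aldehyde motif appears at heavy-atom positions 2, 11 in the SMILES.
Other groups present: 1 ether.
Aldehyde count: 2.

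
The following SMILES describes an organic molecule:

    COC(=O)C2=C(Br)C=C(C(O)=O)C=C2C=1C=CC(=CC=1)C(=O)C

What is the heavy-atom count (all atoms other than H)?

23

Every atom symbol written in the SMILES (organic subset) is one heavy atom; implicit H are not written.
Heavy atoms by element → Br:1, C:17, O:5.
Total: 23.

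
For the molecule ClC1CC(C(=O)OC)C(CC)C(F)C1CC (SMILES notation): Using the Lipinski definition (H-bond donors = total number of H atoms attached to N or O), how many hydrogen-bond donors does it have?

Donors: find every N or O and count the H atoms it carries.
  atom 6 (O): bond orders sum to 2 → 0 H
  atom 7 (O): bond orders sum to 2 → 0 H
Lipinski HBD = 0.

0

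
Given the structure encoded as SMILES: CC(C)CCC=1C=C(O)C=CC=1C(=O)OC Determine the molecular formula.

C13H18O3

Walk through each heavy atom and fill implicit hydrogens from standard valence (C 4, N 3, O 2, S 2, halogen 1):
  atom 1: C, bond orders sum to 1 (valence 4) → 3 H
  atom 2: C, bond orders sum to 3 (valence 4) → 1 H
  atom 3: C, bond orders sum to 1 (valence 4) → 3 H
  atom 4: C, bond orders sum to 2 (valence 4) → 2 H
  atom 5: C, bond orders sum to 2 (valence 4) → 2 H
  atom 6: C, bond orders sum to 4 (valence 4) → 0 H
  atom 7: C, bond orders sum to 3 (valence 4) → 1 H
  atom 8: C, bond orders sum to 4 (valence 4) → 0 H
  atom 9: O, bond orders sum to 1 (valence 2) → 1 H
  atom 10: C, bond orders sum to 3 (valence 4) → 1 H
  atom 11: C, bond orders sum to 3 (valence 4) → 1 H
  atom 12: C, bond orders sum to 4 (valence 4) → 0 H
  atom 13: C, bond orders sum to 4 (valence 4) → 0 H
  atom 14: O, bond orders sum to 2 (valence 2) → 0 H
  atom 15: O, bond orders sum to 2 (valence 2) → 0 H
  atom 16: C, bond orders sum to 1 (valence 4) → 3 H
Totals → C:13, H:18, O:3.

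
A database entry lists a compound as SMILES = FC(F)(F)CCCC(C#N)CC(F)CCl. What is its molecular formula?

C9H12ClF4N

Walk through each heavy atom and fill implicit hydrogens from standard valence (C 4, N 3, O 2, S 2, halogen 1):
  atom 1: F (halogen, monovalent) → 0 H
  atom 2: C, bond orders sum to 4 (valence 4) → 0 H
  atom 3: F (halogen, monovalent) → 0 H
  atom 4: F (halogen, monovalent) → 0 H
  atom 5: C, bond orders sum to 2 (valence 4) → 2 H
  atom 6: C, bond orders sum to 2 (valence 4) → 2 H
  atom 7: C, bond orders sum to 2 (valence 4) → 2 H
  atom 8: C, bond orders sum to 3 (valence 4) → 1 H
  atom 9: C, bond orders sum to 4 (valence 4) → 0 H
  atom 10: N, bond orders sum to 3 (valence 3) → 0 H
  atom 11: C, bond orders sum to 2 (valence 4) → 2 H
  atom 12: C, bond orders sum to 3 (valence 4) → 1 H
  atom 13: F (halogen, monovalent) → 0 H
  atom 14: C, bond orders sum to 2 (valence 4) → 2 H
  atom 15: Cl (halogen, monovalent) → 0 H
Totals → C:9, H:12, Cl:1, F:4, N:1.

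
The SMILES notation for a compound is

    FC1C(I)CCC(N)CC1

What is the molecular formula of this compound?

C7H13FIN

Walk through each heavy atom and fill implicit hydrogens from standard valence (C 4, N 3, O 2, S 2, halogen 1):
  atom 1: F (halogen, monovalent) → 0 H
  atom 2: C, bond orders sum to 3 (valence 4) → 1 H
  atom 3: C, bond orders sum to 3 (valence 4) → 1 H
  atom 4: I (halogen, monovalent) → 0 H
  atom 5: C, bond orders sum to 2 (valence 4) → 2 H
  atom 6: C, bond orders sum to 2 (valence 4) → 2 H
  atom 7: C, bond orders sum to 3 (valence 4) → 1 H
  atom 8: N, bond orders sum to 1 (valence 3) → 2 H
  atom 9: C, bond orders sum to 2 (valence 4) → 2 H
  atom 10: C, bond orders sum to 2 (valence 4) → 2 H
Totals → C:7, H:13, F:1, I:1, N:1.
In Hill order: C7H13FIN.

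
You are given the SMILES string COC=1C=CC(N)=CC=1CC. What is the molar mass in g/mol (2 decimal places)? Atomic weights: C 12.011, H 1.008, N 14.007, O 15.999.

First, the molecular formula is C9H13NO (counting implicit H from valence).
  C: 9 × 12.011 = 108.099
  H: 13 × 1.008 = 13.104
  N: 1 × 14.007 = 14.007
  O: 1 × 15.999 = 15.999
Sum: 9×12.011 + 13×1.008 + 1×14.007 + 1×15.999 = 151.209 → 151.21 g/mol.

151.21 g/mol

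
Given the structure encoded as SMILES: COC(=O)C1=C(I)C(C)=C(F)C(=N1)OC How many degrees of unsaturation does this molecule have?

Degree of unsaturation = (number of rings) + (number of π bonds).
Ring closures in the SMILES: 1.
π bonds: 4 double bonds (each 1 DoU) → 4 DoU from unsaturation.
Total DoU = 1 + 4 = 5.

5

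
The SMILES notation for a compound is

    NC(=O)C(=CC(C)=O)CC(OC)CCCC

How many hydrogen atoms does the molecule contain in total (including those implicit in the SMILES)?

21

Walk through each heavy atom and fill implicit hydrogens from standard valence (C 4, N 3, O 2, S 2, halogen 1):
  atom 1: N, bond orders sum to 1 (valence 3) → 2 H
  atom 2: C, bond orders sum to 4 (valence 4) → 0 H
  atom 3: O, bond orders sum to 2 (valence 2) → 0 H
  atom 4: C, bond orders sum to 4 (valence 4) → 0 H
  atom 5: C, bond orders sum to 3 (valence 4) → 1 H
  atom 6: C, bond orders sum to 4 (valence 4) → 0 H
  atom 7: C, bond orders sum to 1 (valence 4) → 3 H
  atom 8: O, bond orders sum to 2 (valence 2) → 0 H
  atom 9: C, bond orders sum to 2 (valence 4) → 2 H
  atom 10: C, bond orders sum to 3 (valence 4) → 1 H
  atom 11: O, bond orders sum to 2 (valence 2) → 0 H
  atom 12: C, bond orders sum to 1 (valence 4) → 3 H
  atom 13: C, bond orders sum to 2 (valence 4) → 2 H
  atom 14: C, bond orders sum to 2 (valence 4) → 2 H
  atom 15: C, bond orders sum to 2 (valence 4) → 2 H
  atom 16: C, bond orders sum to 1 (valence 4) → 3 H
Total hydrogens: 21.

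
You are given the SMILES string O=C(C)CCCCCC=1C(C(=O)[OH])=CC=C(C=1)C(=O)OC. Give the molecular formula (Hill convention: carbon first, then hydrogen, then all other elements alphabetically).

Walk through each heavy atom and fill implicit hydrogens from standard valence (C 4, N 3, O 2, S 2, halogen 1):
  atom 1: O, bond orders sum to 2 (valence 2) → 0 H
  atom 2: C, bond orders sum to 4 (valence 4) → 0 H
  atom 3: C, bond orders sum to 1 (valence 4) → 3 H
  atom 4: C, bond orders sum to 2 (valence 4) → 2 H
  atom 5: C, bond orders sum to 2 (valence 4) → 2 H
  atom 6: C, bond orders sum to 2 (valence 4) → 2 H
  atom 7: C, bond orders sum to 2 (valence 4) → 2 H
  atom 8: C, bond orders sum to 2 (valence 4) → 2 H
  atom 9: C, bond orders sum to 4 (valence 4) → 0 H
  atom 10: C, bond orders sum to 4 (valence 4) → 0 H
  atom 11: C, bond orders sum to 4 (valence 4) → 0 H
  atom 12: O, bond orders sum to 2 (valence 2) → 0 H
  atom 13: O with explicit H count 1
  atom 14: C, bond orders sum to 3 (valence 4) → 1 H
  atom 15: C, bond orders sum to 3 (valence 4) → 1 H
  atom 16: C, bond orders sum to 4 (valence 4) → 0 H
  atom 17: C, bond orders sum to 3 (valence 4) → 1 H
  atom 18: C, bond orders sum to 4 (valence 4) → 0 H
  atom 19: O, bond orders sum to 2 (valence 2) → 0 H
  atom 20: O, bond orders sum to 2 (valence 2) → 0 H
  atom 21: C, bond orders sum to 1 (valence 4) → 3 H
Totals → C:16, H:20, O:5.
In Hill order: C16H20O5.

C16H20O5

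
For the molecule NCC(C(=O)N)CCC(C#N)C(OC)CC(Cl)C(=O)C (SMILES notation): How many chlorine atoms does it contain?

1

Scan the SMILES for Cl atoms (remember two-letter symbols like Cl and Br are single atoms).
Chlorine count: 1.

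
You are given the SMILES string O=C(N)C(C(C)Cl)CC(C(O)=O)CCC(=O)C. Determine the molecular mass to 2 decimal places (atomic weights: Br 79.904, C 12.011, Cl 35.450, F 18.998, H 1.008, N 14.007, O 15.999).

263.72 g/mol

First, the molecular formula is C11H18ClNO4 (counting implicit H from valence).
  C: 11 × 12.011 = 132.121
  Cl: 1 × 35.450 = 35.450
  H: 18 × 1.008 = 18.144
  N: 1 × 14.007 = 14.007
  O: 4 × 15.999 = 63.996
Sum: 11×12.011 + 1×35.450 + 18×1.008 + 1×14.007 + 4×15.999 = 263.718 → 263.72 g/mol.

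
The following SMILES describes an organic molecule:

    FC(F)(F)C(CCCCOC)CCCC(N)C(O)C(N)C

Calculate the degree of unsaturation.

0

Degree of unsaturation = (number of rings) + (number of π bonds).
Ring closures in the SMILES: 0.
π bonds: none → 0 DoU from unsaturation.
Total DoU = 0 + 0 = 0.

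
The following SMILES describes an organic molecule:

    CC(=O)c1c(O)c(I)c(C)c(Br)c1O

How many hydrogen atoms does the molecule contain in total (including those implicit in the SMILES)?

8

Walk through each heavy atom and fill implicit hydrogens from standard valence (C 4, N 3, O 2, S 2, halogen 1); for lowercase aromatic atoms, an aromatic c carries 1 H when it has two neighbours and 0 H with three, and aromatic n carries 0 H:
  atom 1: C, bond orders sum to 1 (valence 4) → 3 H
  atom 2: C, bond orders sum to 4 (valence 4) → 0 H
  atom 3: O, bond orders sum to 2 (valence 2) → 0 H
  atom 4: aromatic c, 3 neighbours → 0 H
  atom 5: aromatic c, 3 neighbours → 0 H
  atom 6: O, bond orders sum to 1 (valence 2) → 1 H
  atom 7: aromatic c, 3 neighbours → 0 H
  atom 8: I (halogen, monovalent) → 0 H
  atom 9: aromatic c, 3 neighbours → 0 H
  atom 10: C, bond orders sum to 1 (valence 4) → 3 H
  atom 11: aromatic c, 3 neighbours → 0 H
  atom 12: Br (halogen, monovalent) → 0 H
  atom 13: aromatic c, 3 neighbours → 0 H
  atom 14: O, bond orders sum to 1 (valence 2) → 1 H
Total hydrogens: 8.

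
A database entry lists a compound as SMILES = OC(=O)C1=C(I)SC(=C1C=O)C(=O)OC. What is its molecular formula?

Walk through each heavy atom and fill implicit hydrogens from standard valence (C 4, N 3, O 2, S 2, halogen 1):
  atom 1: O, bond orders sum to 1 (valence 2) → 1 H
  atom 2: C, bond orders sum to 4 (valence 4) → 0 H
  atom 3: O, bond orders sum to 2 (valence 2) → 0 H
  atom 4: C, bond orders sum to 4 (valence 4) → 0 H
  atom 5: C, bond orders sum to 4 (valence 4) → 0 H
  atom 6: I (halogen, monovalent) → 0 H
  atom 7: S, bond orders sum to 2 (valence 2) → 0 H
  atom 8: C, bond orders sum to 4 (valence 4) → 0 H
  atom 9: C, bond orders sum to 4 (valence 4) → 0 H
  atom 10: C, bond orders sum to 3 (valence 4) → 1 H
  atom 11: O, bond orders sum to 2 (valence 2) → 0 H
  atom 12: C, bond orders sum to 4 (valence 4) → 0 H
  atom 13: O, bond orders sum to 2 (valence 2) → 0 H
  atom 14: O, bond orders sum to 2 (valence 2) → 0 H
  atom 15: C, bond orders sum to 1 (valence 4) → 3 H
Totals → C:8, H:5, I:1, O:5, S:1.
In Hill order: C8H5IO5S.

C8H5IO5S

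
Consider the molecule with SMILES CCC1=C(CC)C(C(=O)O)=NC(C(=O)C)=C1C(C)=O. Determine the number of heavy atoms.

Every atom symbol written in the SMILES (organic subset) is one heavy atom; implicit H are not written.
Heavy atoms by element → C:14, N:1, O:4.
Total: 19.

19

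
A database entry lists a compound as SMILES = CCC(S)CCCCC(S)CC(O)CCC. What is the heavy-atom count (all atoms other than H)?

16

Every atom symbol written in the SMILES (organic subset) is one heavy atom; implicit H are not written.
Heavy atoms by element → C:13, O:1, S:2.
Total: 16.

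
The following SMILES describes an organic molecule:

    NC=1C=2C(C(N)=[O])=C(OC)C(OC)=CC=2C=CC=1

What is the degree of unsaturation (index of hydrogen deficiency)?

Degree of unsaturation = (number of rings) + (number of π bonds).
Ring closures in the SMILES: 2.
π bonds: 6 double bonds (each 1 DoU) → 6 DoU from unsaturation.
Total DoU = 2 + 6 = 8.

8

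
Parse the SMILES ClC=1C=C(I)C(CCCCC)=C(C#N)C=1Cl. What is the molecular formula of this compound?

Walk through each heavy atom and fill implicit hydrogens from standard valence (C 4, N 3, O 2, S 2, halogen 1):
  atom 1: Cl (halogen, monovalent) → 0 H
  atom 2: C, bond orders sum to 4 (valence 4) → 0 H
  atom 3: C, bond orders sum to 3 (valence 4) → 1 H
  atom 4: C, bond orders sum to 4 (valence 4) → 0 H
  atom 5: I (halogen, monovalent) → 0 H
  atom 6: C, bond orders sum to 4 (valence 4) → 0 H
  atom 7: C, bond orders sum to 2 (valence 4) → 2 H
  atom 8: C, bond orders sum to 2 (valence 4) → 2 H
  atom 9: C, bond orders sum to 2 (valence 4) → 2 H
  atom 10: C, bond orders sum to 2 (valence 4) → 2 H
  atom 11: C, bond orders sum to 1 (valence 4) → 3 H
  atom 12: C, bond orders sum to 4 (valence 4) → 0 H
  atom 13: C, bond orders sum to 4 (valence 4) → 0 H
  atom 14: N, bond orders sum to 3 (valence 3) → 0 H
  atom 15: C, bond orders sum to 4 (valence 4) → 0 H
  atom 16: Cl (halogen, monovalent) → 0 H
Totals → C:12, H:12, Cl:2, I:1, N:1.
In Hill order: C12H12Cl2IN.

C12H12Cl2IN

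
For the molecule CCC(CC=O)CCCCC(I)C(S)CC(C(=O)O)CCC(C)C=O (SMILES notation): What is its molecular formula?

C19H33IO4S

Walk through each heavy atom and fill implicit hydrogens from standard valence (C 4, N 3, O 2, S 2, halogen 1):
  atom 1: C, bond orders sum to 1 (valence 4) → 3 H
  atom 2: C, bond orders sum to 2 (valence 4) → 2 H
  atom 3: C, bond orders sum to 3 (valence 4) → 1 H
  atom 4: C, bond orders sum to 2 (valence 4) → 2 H
  atom 5: C, bond orders sum to 3 (valence 4) → 1 H
  atom 6: O, bond orders sum to 2 (valence 2) → 0 H
  atom 7: C, bond orders sum to 2 (valence 4) → 2 H
  atom 8: C, bond orders sum to 2 (valence 4) → 2 H
  atom 9: C, bond orders sum to 2 (valence 4) → 2 H
  atom 10: C, bond orders sum to 2 (valence 4) → 2 H
  atom 11: C, bond orders sum to 3 (valence 4) → 1 H
  atom 12: I (halogen, monovalent) → 0 H
  atom 13: C, bond orders sum to 3 (valence 4) → 1 H
  atom 14: S, bond orders sum to 1 (valence 2) → 1 H
  atom 15: C, bond orders sum to 2 (valence 4) → 2 H
  atom 16: C, bond orders sum to 3 (valence 4) → 1 H
  atom 17: C, bond orders sum to 4 (valence 4) → 0 H
  atom 18: O, bond orders sum to 2 (valence 2) → 0 H
  atom 19: O, bond orders sum to 1 (valence 2) → 1 H
  atom 20: C, bond orders sum to 2 (valence 4) → 2 H
  atom 21: C, bond orders sum to 2 (valence 4) → 2 H
  atom 22: C, bond orders sum to 3 (valence 4) → 1 H
  atom 23: C, bond orders sum to 1 (valence 4) → 3 H
  atom 24: C, bond orders sum to 3 (valence 4) → 1 H
  atom 25: O, bond orders sum to 2 (valence 2) → 0 H
Totals → C:19, H:33, I:1, O:4, S:1.
In Hill order: C19H33IO4S.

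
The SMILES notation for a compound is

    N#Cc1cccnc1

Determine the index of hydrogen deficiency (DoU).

6

Molecular formula: C6H4N2.
DoU = (2C + 2 + N − H − X) / 2, where X is the halogen count and O/S are ignored.
    = (2·6 + 2 + 2 − 4 − 0) / 2 = 12 / 2 = 6.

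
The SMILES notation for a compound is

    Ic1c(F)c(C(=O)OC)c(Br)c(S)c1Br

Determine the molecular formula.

C8H4Br2FIO2S

Walk through each heavy atom and fill implicit hydrogens from standard valence (C 4, N 3, O 2, S 2, halogen 1); for lowercase aromatic atoms, an aromatic c carries 1 H when it has two neighbours and 0 H with three, and aromatic n carries 0 H:
  atom 1: I (halogen, monovalent) → 0 H
  atom 2: aromatic c, 3 neighbours → 0 H
  atom 3: aromatic c, 3 neighbours → 0 H
  atom 4: F (halogen, monovalent) → 0 H
  atom 5: aromatic c, 3 neighbours → 0 H
  atom 6: C, bond orders sum to 4 (valence 4) → 0 H
  atom 7: O, bond orders sum to 2 (valence 2) → 0 H
  atom 8: O, bond orders sum to 2 (valence 2) → 0 H
  atom 9: C, bond orders sum to 1 (valence 4) → 3 H
  atom 10: aromatic c, 3 neighbours → 0 H
  atom 11: Br (halogen, monovalent) → 0 H
  atom 12: aromatic c, 3 neighbours → 0 H
  atom 13: S, bond orders sum to 1 (valence 2) → 1 H
  atom 14: aromatic c, 3 neighbours → 0 H
  atom 15: Br (halogen, monovalent) → 0 H
Totals → C:8, H:4, Br:2, F:1, I:1, O:2, S:1.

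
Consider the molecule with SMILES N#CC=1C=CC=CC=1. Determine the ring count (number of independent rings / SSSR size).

1

In SMILES, each pair of matching ring-closure digits denotes one ring-closing bond; the number of such bonds equals the number of independent rings.
Ring-closure bonds here: 1.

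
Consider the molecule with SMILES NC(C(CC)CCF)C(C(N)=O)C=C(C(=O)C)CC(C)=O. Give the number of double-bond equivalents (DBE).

Degree of unsaturation = (number of rings) + (number of π bonds).
Ring closures in the SMILES: 0.
π bonds: 4 double bonds (each 1 DoU) → 4 DoU from unsaturation.
Total DoU = 0 + 4 = 4.

4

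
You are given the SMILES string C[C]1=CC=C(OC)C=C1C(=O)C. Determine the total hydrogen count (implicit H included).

Walk through each heavy atom and fill implicit hydrogens from standard valence (C 4, N 3, O 2, S 2, halogen 1):
  atom 1: C, bond orders sum to 1 (valence 4) → 3 H
  atom 2: C with explicit H count 0
  atom 3: C, bond orders sum to 3 (valence 4) → 1 H
  atom 4: C, bond orders sum to 3 (valence 4) → 1 H
  atom 5: C, bond orders sum to 4 (valence 4) → 0 H
  atom 6: O, bond orders sum to 2 (valence 2) → 0 H
  atom 7: C, bond orders sum to 1 (valence 4) → 3 H
  atom 8: C, bond orders sum to 3 (valence 4) → 1 H
  atom 9: C, bond orders sum to 4 (valence 4) → 0 H
  atom 10: C, bond orders sum to 4 (valence 4) → 0 H
  atom 11: O, bond orders sum to 2 (valence 2) → 0 H
  atom 12: C, bond orders sum to 1 (valence 4) → 3 H
Total hydrogens: 12.

12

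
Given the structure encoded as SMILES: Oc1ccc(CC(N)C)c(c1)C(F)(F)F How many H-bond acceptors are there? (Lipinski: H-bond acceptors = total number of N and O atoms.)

2

N atoms: 1; O atoms: 1.
Lipinski HBA = 1 + 1 = 2.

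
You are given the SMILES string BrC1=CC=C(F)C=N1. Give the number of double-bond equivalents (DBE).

4

Molecular formula: C5H3BrFN.
DoU = (2C + 2 + N − H − X) / 2, where X is the halogen count and O/S are ignored.
    = (2·5 + 2 + 1 − 3 − 2) / 2 = 8 / 2 = 4.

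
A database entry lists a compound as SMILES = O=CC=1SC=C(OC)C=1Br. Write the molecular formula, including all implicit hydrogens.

C6H5BrO2S

Walk through each heavy atom and fill implicit hydrogens from standard valence (C 4, N 3, O 2, S 2, halogen 1):
  atom 1: O, bond orders sum to 2 (valence 2) → 0 H
  atom 2: C, bond orders sum to 3 (valence 4) → 1 H
  atom 3: C, bond orders sum to 4 (valence 4) → 0 H
  atom 4: S, bond orders sum to 2 (valence 2) → 0 H
  atom 5: C, bond orders sum to 3 (valence 4) → 1 H
  atom 6: C, bond orders sum to 4 (valence 4) → 0 H
  atom 7: O, bond orders sum to 2 (valence 2) → 0 H
  atom 8: C, bond orders sum to 1 (valence 4) → 3 H
  atom 9: C, bond orders sum to 4 (valence 4) → 0 H
  atom 10: Br (halogen, monovalent) → 0 H
Totals → C:6, H:5, Br:1, O:2, S:1.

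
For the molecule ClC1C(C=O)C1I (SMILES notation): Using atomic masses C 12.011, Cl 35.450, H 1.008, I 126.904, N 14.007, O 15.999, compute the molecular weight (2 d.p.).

230.43 g/mol

First, the molecular formula is C4H4ClIO (counting implicit H from valence).
  C: 4 × 12.011 = 48.044
  Cl: 1 × 35.450 = 35.450
  H: 4 × 1.008 = 4.032
  I: 1 × 126.904 = 126.904
  O: 1 × 15.999 = 15.999
Sum: 4×12.011 + 1×35.450 + 4×1.008 + 1×126.904 + 1×15.999 = 230.429 → 230.43 g/mol.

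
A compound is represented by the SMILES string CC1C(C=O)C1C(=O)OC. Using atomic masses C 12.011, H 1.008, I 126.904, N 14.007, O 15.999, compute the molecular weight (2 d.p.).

142.15 g/mol

First, the molecular formula is C7H10O3 (counting implicit H from valence).
  C: 7 × 12.011 = 84.077
  H: 10 × 1.008 = 10.080
  O: 3 × 15.999 = 47.997
Sum: 7×12.011 + 10×1.008 + 3×15.999 = 142.154 → 142.15 g/mol.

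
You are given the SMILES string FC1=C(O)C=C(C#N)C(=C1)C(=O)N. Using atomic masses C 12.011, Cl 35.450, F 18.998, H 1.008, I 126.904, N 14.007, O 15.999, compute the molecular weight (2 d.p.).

First, the molecular formula is C8H5FN2O2 (counting implicit H from valence).
  C: 8 × 12.011 = 96.088
  F: 1 × 18.998 = 18.998
  H: 5 × 1.008 = 5.040
  N: 2 × 14.007 = 28.014
  O: 2 × 15.999 = 31.998
Sum: 8×12.011 + 1×18.998 + 5×1.008 + 2×14.007 + 2×15.999 = 180.138 → 180.14 g/mol.

180.14 g/mol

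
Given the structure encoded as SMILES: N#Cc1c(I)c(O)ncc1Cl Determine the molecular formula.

C6H2ClIN2O

Walk through each heavy atom and fill implicit hydrogens from standard valence (C 4, N 3, O 2, S 2, halogen 1); for lowercase aromatic atoms, an aromatic c carries 1 H when it has two neighbours and 0 H with three, and aromatic n carries 0 H:
  atom 1: N, bond orders sum to 3 (valence 3) → 0 H
  atom 2: C, bond orders sum to 4 (valence 4) → 0 H
  atom 3: aromatic c, 3 neighbours → 0 H
  atom 4: aromatic c, 3 neighbours → 0 H
  atom 5: I (halogen, monovalent) → 0 H
  atom 6: aromatic c, 3 neighbours → 0 H
  atom 7: O, bond orders sum to 1 (valence 2) → 1 H
  atom 8: aromatic n, 2 neighbours → 0 H
  atom 9: aromatic c, 2 neighbours → 1 H
  atom 10: aromatic c, 3 neighbours → 0 H
  atom 11: Cl (halogen, monovalent) → 0 H
Totals → C:6, H:2, Cl:1, I:1, N:2, O:1.
In Hill order: C6H2ClIN2O.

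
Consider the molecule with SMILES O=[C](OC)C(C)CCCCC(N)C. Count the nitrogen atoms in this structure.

Scan the SMILES for N atoms (remember two-letter symbols like Cl and Br are single atoms).
Nitrogen count: 1.

1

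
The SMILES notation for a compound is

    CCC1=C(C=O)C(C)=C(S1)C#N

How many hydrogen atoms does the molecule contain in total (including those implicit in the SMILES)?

9

Walk through each heavy atom and fill implicit hydrogens from standard valence (C 4, N 3, O 2, S 2, halogen 1):
  atom 1: C, bond orders sum to 1 (valence 4) → 3 H
  atom 2: C, bond orders sum to 2 (valence 4) → 2 H
  atom 3: C, bond orders sum to 4 (valence 4) → 0 H
  atom 4: C, bond orders sum to 4 (valence 4) → 0 H
  atom 5: C, bond orders sum to 3 (valence 4) → 1 H
  atom 6: O, bond orders sum to 2 (valence 2) → 0 H
  atom 7: C, bond orders sum to 4 (valence 4) → 0 H
  atom 8: C, bond orders sum to 1 (valence 4) → 3 H
  atom 9: C, bond orders sum to 4 (valence 4) → 0 H
  atom 10: S, bond orders sum to 2 (valence 2) → 0 H
  atom 11: C, bond orders sum to 4 (valence 4) → 0 H
  atom 12: N, bond orders sum to 3 (valence 3) → 0 H
Total hydrogens: 9.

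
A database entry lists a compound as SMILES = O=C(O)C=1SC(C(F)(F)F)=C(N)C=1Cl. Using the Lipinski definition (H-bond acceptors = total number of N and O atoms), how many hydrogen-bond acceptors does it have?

N atoms: 1; O atoms: 2.
Lipinski HBA = 1 + 2 = 3.

3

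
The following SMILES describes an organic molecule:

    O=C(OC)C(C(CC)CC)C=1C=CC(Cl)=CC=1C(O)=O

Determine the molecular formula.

Walk through each heavy atom and fill implicit hydrogens from standard valence (C 4, N 3, O 2, S 2, halogen 1):
  atom 1: O, bond orders sum to 2 (valence 2) → 0 H
  atom 2: C, bond orders sum to 4 (valence 4) → 0 H
  atom 3: O, bond orders sum to 2 (valence 2) → 0 H
  atom 4: C, bond orders sum to 1 (valence 4) → 3 H
  atom 5: C, bond orders sum to 3 (valence 4) → 1 H
  atom 6: C, bond orders sum to 3 (valence 4) → 1 H
  atom 7: C, bond orders sum to 2 (valence 4) → 2 H
  atom 8: C, bond orders sum to 1 (valence 4) → 3 H
  atom 9: C, bond orders sum to 2 (valence 4) → 2 H
  atom 10: C, bond orders sum to 1 (valence 4) → 3 H
  atom 11: C, bond orders sum to 4 (valence 4) → 0 H
  atom 12: C, bond orders sum to 3 (valence 4) → 1 H
  atom 13: C, bond orders sum to 3 (valence 4) → 1 H
  atom 14: C, bond orders sum to 4 (valence 4) → 0 H
  atom 15: Cl (halogen, monovalent) → 0 H
  atom 16: C, bond orders sum to 3 (valence 4) → 1 H
  atom 17: C, bond orders sum to 4 (valence 4) → 0 H
  atom 18: C, bond orders sum to 4 (valence 4) → 0 H
  atom 19: O, bond orders sum to 1 (valence 2) → 1 H
  atom 20: O, bond orders sum to 2 (valence 2) → 0 H
Totals → C:15, H:19, Cl:1, O:4.

C15H19ClO4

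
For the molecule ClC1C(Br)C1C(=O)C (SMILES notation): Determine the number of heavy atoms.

Every atom symbol written in the SMILES (organic subset) is one heavy atom; implicit H are not written.
Heavy atoms by element → Br:1, C:5, Cl:1, O:1.
Total: 8.

8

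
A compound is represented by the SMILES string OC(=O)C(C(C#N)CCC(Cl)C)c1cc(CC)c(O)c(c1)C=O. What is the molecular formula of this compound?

Walk through each heavy atom and fill implicit hydrogens from standard valence (C 4, N 3, O 2, S 2, halogen 1); for lowercase aromatic atoms, an aromatic c carries 1 H when it has two neighbours and 0 H with three, and aromatic n carries 0 H:
  atom 1: O, bond orders sum to 1 (valence 2) → 1 H
  atom 2: C, bond orders sum to 4 (valence 4) → 0 H
  atom 3: O, bond orders sum to 2 (valence 2) → 0 H
  atom 4: C, bond orders sum to 3 (valence 4) → 1 H
  atom 5: C, bond orders sum to 3 (valence 4) → 1 H
  atom 6: C, bond orders sum to 4 (valence 4) → 0 H
  atom 7: N, bond orders sum to 3 (valence 3) → 0 H
  atom 8: C, bond orders sum to 2 (valence 4) → 2 H
  atom 9: C, bond orders sum to 2 (valence 4) → 2 H
  atom 10: C, bond orders sum to 3 (valence 4) → 1 H
  atom 11: Cl (halogen, monovalent) → 0 H
  atom 12: C, bond orders sum to 1 (valence 4) → 3 H
  atom 13: aromatic c, 3 neighbours → 0 H
  atom 14: aromatic c, 2 neighbours → 1 H
  atom 15: aromatic c, 3 neighbours → 0 H
  atom 16: C, bond orders sum to 2 (valence 4) → 2 H
  atom 17: C, bond orders sum to 1 (valence 4) → 3 H
  atom 18: aromatic c, 3 neighbours → 0 H
  atom 19: O, bond orders sum to 1 (valence 2) → 1 H
  atom 20: aromatic c, 3 neighbours → 0 H
  atom 21: aromatic c, 2 neighbours → 1 H
  atom 22: C, bond orders sum to 3 (valence 4) → 1 H
  atom 23: O, bond orders sum to 2 (valence 2) → 0 H
Totals → C:17, H:20, Cl:1, N:1, O:4.

C17H20ClNO4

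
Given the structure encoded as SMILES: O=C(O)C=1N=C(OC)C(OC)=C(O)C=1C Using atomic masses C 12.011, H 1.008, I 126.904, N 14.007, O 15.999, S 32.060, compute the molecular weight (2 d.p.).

First, the molecular formula is C9H11NO5 (counting implicit H from valence).
  C: 9 × 12.011 = 108.099
  H: 11 × 1.008 = 11.088
  N: 1 × 14.007 = 14.007
  O: 5 × 15.999 = 79.995
Sum: 9×12.011 + 11×1.008 + 1×14.007 + 5×15.999 = 213.189 → 213.19 g/mol.

213.19 g/mol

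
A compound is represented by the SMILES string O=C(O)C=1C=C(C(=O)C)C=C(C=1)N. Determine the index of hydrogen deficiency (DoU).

6

Molecular formula: C9H9NO3.
DoU = (2C + 2 + N − H − X) / 2, where X is the halogen count and O/S are ignored.
    = (2·9 + 2 + 1 − 9 − 0) / 2 = 12 / 2 = 6.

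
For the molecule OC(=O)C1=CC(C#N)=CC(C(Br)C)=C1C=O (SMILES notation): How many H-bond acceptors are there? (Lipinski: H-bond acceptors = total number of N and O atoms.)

4

N atoms: 1; O atoms: 3.
Lipinski HBA = 1 + 3 = 4.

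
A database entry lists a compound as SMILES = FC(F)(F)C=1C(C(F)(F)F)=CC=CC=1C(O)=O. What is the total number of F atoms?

6

Scan the SMILES for F atoms (remember two-letter symbols like Cl and Br are single atoms).
Fluorine count: 6.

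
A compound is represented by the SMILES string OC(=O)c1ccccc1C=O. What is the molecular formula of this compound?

C8H6O3

Walk through each heavy atom and fill implicit hydrogens from standard valence (C 4, N 3, O 2, S 2, halogen 1); for lowercase aromatic atoms, an aromatic c carries 1 H when it has two neighbours and 0 H with three, and aromatic n carries 0 H:
  atom 1: O, bond orders sum to 1 (valence 2) → 1 H
  atom 2: C, bond orders sum to 4 (valence 4) → 0 H
  atom 3: O, bond orders sum to 2 (valence 2) → 0 H
  atom 4: aromatic c, 3 neighbours → 0 H
  atom 5: aromatic c, 2 neighbours → 1 H
  atom 6: aromatic c, 2 neighbours → 1 H
  atom 7: aromatic c, 2 neighbours → 1 H
  atom 8: aromatic c, 2 neighbours → 1 H
  atom 9: aromatic c, 3 neighbours → 0 H
  atom 10: C, bond orders sum to 3 (valence 4) → 1 H
  atom 11: O, bond orders sum to 2 (valence 2) → 0 H
Totals → C:8, H:6, O:3.
In Hill order: C8H6O3.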